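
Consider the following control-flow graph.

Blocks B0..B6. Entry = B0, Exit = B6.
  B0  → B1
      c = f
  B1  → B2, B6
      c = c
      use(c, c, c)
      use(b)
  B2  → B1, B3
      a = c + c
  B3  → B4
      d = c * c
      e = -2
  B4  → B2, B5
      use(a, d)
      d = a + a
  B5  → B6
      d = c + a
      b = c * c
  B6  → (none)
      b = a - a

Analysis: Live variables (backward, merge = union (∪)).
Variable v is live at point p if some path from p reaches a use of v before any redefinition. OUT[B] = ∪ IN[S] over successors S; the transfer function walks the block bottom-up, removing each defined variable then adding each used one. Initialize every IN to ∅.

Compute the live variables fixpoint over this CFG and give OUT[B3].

Fixpoint table:
  B0: | IN={a, b, f} | OUT={a, b, c}
  B1: | IN={a, b, c} | OUT={a, b, c}
  B2: | IN={b, c} | OUT={a, b, c}
  B3: | IN={a, b, c} | OUT={a, b, c, d}
  B4: | IN={a, b, c, d} | OUT={a, b, c}
  B5: | IN={a, c} | OUT={a}
  B6: | IN={a} | OUT={}

Merge at B3: OUT[B3] = IN[B4] = {a, b, c, d}

Answer: {a, b, c, d}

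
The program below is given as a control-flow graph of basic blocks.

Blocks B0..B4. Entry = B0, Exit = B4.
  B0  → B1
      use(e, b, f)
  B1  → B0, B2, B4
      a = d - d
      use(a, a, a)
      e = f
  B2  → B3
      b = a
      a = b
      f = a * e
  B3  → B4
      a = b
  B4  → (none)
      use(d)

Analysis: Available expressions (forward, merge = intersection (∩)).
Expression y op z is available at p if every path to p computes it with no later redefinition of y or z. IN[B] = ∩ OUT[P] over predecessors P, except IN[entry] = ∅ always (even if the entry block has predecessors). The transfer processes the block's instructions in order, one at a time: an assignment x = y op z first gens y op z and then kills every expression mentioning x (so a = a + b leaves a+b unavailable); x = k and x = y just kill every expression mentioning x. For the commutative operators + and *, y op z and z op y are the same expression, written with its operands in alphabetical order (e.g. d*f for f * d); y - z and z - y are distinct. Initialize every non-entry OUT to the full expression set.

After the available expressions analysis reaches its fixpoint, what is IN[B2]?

Answer: {d-d}

Working:
Converged values:
  B0: | IN={} | OUT={}
  B1: | IN={} | OUT={d-d}
  B2: | IN={d-d} | OUT={a*e, d-d}
  B3: | IN={a*e, d-d} | OUT={d-d}
  B4: | IN={d-d} | OUT={d-d}

Merge at B2: IN[B2] = OUT[B1] = {d-d}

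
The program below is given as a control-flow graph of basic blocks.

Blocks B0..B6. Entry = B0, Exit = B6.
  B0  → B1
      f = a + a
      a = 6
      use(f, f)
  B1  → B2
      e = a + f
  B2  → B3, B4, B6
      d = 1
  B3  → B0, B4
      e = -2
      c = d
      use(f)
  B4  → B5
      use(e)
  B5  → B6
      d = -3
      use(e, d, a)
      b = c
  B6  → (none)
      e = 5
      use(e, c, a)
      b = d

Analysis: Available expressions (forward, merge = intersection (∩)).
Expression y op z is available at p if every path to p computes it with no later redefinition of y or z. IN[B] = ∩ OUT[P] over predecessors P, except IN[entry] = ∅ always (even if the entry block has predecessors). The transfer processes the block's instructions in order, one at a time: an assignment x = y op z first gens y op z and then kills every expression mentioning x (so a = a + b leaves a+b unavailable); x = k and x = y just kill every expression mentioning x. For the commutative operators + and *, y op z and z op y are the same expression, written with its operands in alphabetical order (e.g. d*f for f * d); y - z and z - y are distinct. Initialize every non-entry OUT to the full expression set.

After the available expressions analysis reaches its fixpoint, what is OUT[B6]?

Answer: {a+f}

Working:
Fixpoint table:
  B0:  IN={}  OUT={}
  B1:  IN={}  OUT={a+f}
  B2:  IN={a+f}  OUT={a+f}
  B3:  IN={a+f}  OUT={a+f}
  B4:  IN={a+f}  OUT={a+f}
  B5:  IN={a+f}  OUT={a+f}
  B6:  IN={a+f}  OUT={a+f}

Merge at B6: IN[B6] = OUT[B2] ∩ OUT[B5] = {a+f}
Applying B6's transfer function to that IN value gives OUT[B6] (row B6 above).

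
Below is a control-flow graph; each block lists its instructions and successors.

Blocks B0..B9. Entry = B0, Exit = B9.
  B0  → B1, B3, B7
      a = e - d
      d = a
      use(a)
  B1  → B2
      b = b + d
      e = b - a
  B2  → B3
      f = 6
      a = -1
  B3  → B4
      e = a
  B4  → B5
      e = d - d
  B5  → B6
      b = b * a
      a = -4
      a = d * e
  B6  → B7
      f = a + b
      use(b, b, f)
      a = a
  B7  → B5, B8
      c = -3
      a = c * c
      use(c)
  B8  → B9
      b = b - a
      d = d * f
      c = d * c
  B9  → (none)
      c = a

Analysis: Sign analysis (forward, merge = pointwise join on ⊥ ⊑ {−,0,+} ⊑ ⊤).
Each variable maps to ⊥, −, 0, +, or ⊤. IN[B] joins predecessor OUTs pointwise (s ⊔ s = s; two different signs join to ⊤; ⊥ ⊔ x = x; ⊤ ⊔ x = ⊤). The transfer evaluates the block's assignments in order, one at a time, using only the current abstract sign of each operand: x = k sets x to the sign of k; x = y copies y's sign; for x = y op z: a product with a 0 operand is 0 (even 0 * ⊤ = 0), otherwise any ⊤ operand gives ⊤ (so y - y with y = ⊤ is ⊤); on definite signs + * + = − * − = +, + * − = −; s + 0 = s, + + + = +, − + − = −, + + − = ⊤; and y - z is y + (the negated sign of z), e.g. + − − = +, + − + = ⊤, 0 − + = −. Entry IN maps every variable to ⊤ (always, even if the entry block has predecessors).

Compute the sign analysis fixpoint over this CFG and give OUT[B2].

Answer: {a: -, b: ⊤, c: ⊤, d: ⊤, e: ⊤, f: +}

Working:
Converged values:
  B0: | IN=(all ⊤) | OUT=(all ⊤)
  B1: | IN=(all ⊤) | OUT=(all ⊤)
  B2: | IN=(all ⊤) | OUT={a:-, f:+; rest ⊤}
  B3: | IN=(all ⊤) | OUT=(all ⊤)
  B4: | IN=(all ⊤) | OUT=(all ⊤)
  B5: | IN=(all ⊤) | OUT=(all ⊤)
  B6: | IN=(all ⊤) | OUT=(all ⊤)
  B7: | IN=(all ⊤) | OUT={a:+, c:-; rest ⊤}
  B8: | IN={a:+, c:-; rest ⊤} | OUT={a:+; rest ⊤}
  B9: | IN={a:+; rest ⊤} | OUT={a:+, c:+; rest ⊤}

Merge at B2: IN[B2] = OUT[B1] = {a: ⊤, b: ⊤, c: ⊤, d: ⊤, e: ⊤, f: ⊤}
Applying B2's transfer function to that IN value gives OUT[B2] (row B2 above).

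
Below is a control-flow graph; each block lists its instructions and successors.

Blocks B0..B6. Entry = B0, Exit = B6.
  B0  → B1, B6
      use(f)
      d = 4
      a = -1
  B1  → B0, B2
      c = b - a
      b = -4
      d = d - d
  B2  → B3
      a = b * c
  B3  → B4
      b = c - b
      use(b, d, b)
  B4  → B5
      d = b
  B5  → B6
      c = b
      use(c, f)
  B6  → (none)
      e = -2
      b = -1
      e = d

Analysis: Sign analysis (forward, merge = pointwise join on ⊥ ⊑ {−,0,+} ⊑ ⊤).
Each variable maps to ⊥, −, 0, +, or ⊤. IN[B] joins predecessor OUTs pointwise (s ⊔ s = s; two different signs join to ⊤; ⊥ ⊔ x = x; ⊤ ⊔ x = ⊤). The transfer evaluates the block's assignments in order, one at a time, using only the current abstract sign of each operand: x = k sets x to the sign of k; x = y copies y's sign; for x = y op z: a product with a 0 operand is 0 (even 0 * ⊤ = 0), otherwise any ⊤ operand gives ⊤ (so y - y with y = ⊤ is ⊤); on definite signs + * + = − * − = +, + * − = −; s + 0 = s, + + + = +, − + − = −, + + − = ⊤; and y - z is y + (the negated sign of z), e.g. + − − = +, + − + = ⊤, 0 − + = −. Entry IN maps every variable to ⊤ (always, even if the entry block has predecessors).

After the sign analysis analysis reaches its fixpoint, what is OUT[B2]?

Answer: {a: ⊤, b: -, c: ⊤, d: ⊤, e: ⊤, f: ⊤}

Working:
Per-block solution:
  B0: | IN=(all ⊤) | OUT={a:-, d:+; rest ⊤}
  B1: | IN={a:-, d:+; rest ⊤} | OUT={a:-, b:-; rest ⊤}
  B2: | IN={a:-, b:-; rest ⊤} | OUT={b:-; rest ⊤}
  B3: | IN={b:-; rest ⊤} | OUT=(all ⊤)
  B4: | IN=(all ⊤) | OUT=(all ⊤)
  B5: | IN=(all ⊤) | OUT=(all ⊤)
  B6: | IN=(all ⊤) | OUT={b:-; rest ⊤}

Merge at B2: IN[B2] = OUT[B1] = {a: -, b: -, c: ⊤, d: ⊤, e: ⊤, f: ⊤}
Applying B2's transfer function to that IN value gives OUT[B2] (row B2 above).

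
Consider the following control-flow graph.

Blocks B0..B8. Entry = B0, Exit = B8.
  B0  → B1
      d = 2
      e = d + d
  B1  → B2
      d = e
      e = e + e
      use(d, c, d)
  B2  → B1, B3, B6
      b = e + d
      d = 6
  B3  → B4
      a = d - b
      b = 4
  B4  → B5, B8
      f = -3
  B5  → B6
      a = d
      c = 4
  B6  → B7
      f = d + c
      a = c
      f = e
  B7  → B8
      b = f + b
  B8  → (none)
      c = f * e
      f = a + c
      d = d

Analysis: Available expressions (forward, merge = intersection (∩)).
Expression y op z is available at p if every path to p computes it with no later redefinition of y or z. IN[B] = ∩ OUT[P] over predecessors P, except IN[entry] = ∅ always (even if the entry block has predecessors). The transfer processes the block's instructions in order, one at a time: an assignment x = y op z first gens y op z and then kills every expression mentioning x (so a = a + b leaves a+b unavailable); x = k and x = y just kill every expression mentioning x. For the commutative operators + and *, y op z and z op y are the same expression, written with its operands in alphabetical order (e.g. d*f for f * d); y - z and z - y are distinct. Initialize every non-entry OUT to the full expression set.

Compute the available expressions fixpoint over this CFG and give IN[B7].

Answer: {c+d}

Trace:
Per-block solution:
  B0:   IN={}   OUT={d+d}
  B1:   IN={}   OUT={}
  B2:   IN={}   OUT={}
  B3:   IN={}   OUT={}
  B4:   IN={}   OUT={}
  B5:   IN={}   OUT={}
  B6:   IN={}   OUT={c+d}
  B7:   IN={c+d}   OUT={c+d}
  B8:   IN={}   OUT={a+c}

Merge at B7: IN[B7] = OUT[B6] = {c+d}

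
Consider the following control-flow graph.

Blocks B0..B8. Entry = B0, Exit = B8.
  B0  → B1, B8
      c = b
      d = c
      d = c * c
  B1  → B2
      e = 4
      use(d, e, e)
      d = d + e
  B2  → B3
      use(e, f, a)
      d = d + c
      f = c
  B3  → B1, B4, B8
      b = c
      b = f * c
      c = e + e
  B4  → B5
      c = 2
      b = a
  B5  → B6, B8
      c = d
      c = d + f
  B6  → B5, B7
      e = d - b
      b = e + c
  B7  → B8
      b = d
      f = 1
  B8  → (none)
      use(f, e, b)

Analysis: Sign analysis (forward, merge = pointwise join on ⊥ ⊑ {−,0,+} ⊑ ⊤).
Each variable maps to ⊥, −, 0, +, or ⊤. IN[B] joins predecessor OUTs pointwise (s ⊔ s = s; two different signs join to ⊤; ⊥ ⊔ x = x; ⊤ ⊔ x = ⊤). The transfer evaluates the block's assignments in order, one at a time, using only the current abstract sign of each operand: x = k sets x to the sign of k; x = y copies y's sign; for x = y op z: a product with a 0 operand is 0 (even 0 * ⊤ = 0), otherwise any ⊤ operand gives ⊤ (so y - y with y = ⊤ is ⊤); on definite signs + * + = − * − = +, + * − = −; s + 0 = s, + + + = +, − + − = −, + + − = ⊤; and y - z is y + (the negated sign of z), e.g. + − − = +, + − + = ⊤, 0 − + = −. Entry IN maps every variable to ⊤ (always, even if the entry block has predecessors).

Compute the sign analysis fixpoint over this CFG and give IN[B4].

Answer: {a: ⊤, b: ⊤, c: +, d: ⊤, e: +, f: ⊤}

Derivation:
Fixpoint table:
  B0:   IN=(all ⊤)   OUT=(all ⊤)
  B1:   IN=(all ⊤)   OUT={e:+; rest ⊤}
  B2:   IN={e:+; rest ⊤}   OUT={e:+; rest ⊤}
  B3:   IN={e:+; rest ⊤}   OUT={c:+, e:+; rest ⊤}
  B4:   IN={c:+, e:+; rest ⊤}   OUT={c:+, e:+; rest ⊤}
  B5:   IN=(all ⊤)   OUT=(all ⊤)
  B6:   IN=(all ⊤)   OUT=(all ⊤)
  B7:   IN=(all ⊤)   OUT={f:+; rest ⊤}
  B8:   IN=(all ⊤)   OUT=(all ⊤)

Merge at B4: IN[B4] = OUT[B3] = {a: ⊤, b: ⊤, c: +, d: ⊤, e: +, f: ⊤}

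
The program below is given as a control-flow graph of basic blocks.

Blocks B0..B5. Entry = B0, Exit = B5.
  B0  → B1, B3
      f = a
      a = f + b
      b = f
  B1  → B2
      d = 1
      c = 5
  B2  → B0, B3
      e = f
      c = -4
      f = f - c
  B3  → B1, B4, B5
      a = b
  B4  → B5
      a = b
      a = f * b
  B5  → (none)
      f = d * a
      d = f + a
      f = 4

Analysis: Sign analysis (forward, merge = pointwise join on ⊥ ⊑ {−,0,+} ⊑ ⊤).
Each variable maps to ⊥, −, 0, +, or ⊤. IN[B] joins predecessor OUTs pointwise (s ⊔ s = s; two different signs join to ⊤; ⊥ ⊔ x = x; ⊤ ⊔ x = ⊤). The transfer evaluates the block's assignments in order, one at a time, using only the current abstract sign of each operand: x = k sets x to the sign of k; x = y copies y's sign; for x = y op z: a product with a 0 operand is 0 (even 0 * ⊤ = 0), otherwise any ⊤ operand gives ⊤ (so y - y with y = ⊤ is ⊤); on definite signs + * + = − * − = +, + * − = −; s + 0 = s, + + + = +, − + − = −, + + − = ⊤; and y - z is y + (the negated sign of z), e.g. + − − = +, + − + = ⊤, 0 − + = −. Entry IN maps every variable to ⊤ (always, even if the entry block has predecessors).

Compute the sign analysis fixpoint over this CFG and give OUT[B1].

Converged values:
  B0:  IN=(all ⊤)  OUT=(all ⊤)
  B1:  IN=(all ⊤)  OUT={c:+, d:+; rest ⊤}
  B2:  IN={c:+, d:+; rest ⊤}  OUT={c:-, d:+; rest ⊤}
  B3:  IN=(all ⊤)  OUT=(all ⊤)
  B4:  IN=(all ⊤)  OUT=(all ⊤)
  B5:  IN=(all ⊤)  OUT={f:+; rest ⊤}

Merge at B1: IN[B1] = OUT[B0] ⊔ OUT[B3] = {a: ⊤, b: ⊤, c: ⊤, d: ⊤, e: ⊤, f: ⊤}
Applying B1's transfer function to that IN value gives OUT[B1] (row B1 above).

Answer: {a: ⊤, b: ⊤, c: +, d: +, e: ⊤, f: ⊤}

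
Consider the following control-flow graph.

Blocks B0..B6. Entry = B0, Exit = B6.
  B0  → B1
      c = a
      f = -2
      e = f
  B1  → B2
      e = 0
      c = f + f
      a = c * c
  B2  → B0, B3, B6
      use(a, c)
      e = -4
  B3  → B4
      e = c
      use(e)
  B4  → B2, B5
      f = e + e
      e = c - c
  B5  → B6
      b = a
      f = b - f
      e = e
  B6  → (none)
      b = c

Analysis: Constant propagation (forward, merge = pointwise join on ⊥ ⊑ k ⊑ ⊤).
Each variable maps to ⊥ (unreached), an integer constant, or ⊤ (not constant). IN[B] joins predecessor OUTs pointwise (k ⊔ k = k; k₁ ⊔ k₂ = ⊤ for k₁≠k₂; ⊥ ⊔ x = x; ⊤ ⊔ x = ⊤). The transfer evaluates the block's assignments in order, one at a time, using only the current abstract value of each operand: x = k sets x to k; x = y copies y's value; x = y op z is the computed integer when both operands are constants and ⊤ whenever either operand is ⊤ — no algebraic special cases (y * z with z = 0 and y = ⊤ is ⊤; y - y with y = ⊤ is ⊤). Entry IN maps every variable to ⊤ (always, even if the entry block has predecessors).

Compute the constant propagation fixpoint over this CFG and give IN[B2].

Answer: {a: 16, b: ⊤, c: -4, d: ⊤, e: 0, f: ⊤}

Derivation:
Per-block solution:
  B0: | IN=(all ⊤) | OUT={e:-2, f:-2; rest ⊤}
  B1: | IN={e:-2, f:-2; rest ⊤} | OUT={a:16, c:-4, e:0, f:-2; rest ⊤}
  B2: | IN={a:16, c:-4, e:0; rest ⊤} | OUT={a:16, c:-4, e:-4; rest ⊤}
  B3: | IN={a:16, c:-4, e:-4; rest ⊤} | OUT={a:16, c:-4, e:-4; rest ⊤}
  B4: | IN={a:16, c:-4, e:-4; rest ⊤} | OUT={a:16, c:-4, e:0, f:-8; rest ⊤}
  B5: | IN={a:16, c:-4, e:0, f:-8; rest ⊤} | OUT={a:16, b:16, c:-4, e:0, f:24; rest ⊤}
  B6: | IN={a:16, c:-4; rest ⊤} | OUT={a:16, b:-4, c:-4; rest ⊤}

Merge at B2: IN[B2] = OUT[B1] ⊔ OUT[B4] = {a: 16, b: ⊤, c: -4, d: ⊤, e: 0, f: ⊤}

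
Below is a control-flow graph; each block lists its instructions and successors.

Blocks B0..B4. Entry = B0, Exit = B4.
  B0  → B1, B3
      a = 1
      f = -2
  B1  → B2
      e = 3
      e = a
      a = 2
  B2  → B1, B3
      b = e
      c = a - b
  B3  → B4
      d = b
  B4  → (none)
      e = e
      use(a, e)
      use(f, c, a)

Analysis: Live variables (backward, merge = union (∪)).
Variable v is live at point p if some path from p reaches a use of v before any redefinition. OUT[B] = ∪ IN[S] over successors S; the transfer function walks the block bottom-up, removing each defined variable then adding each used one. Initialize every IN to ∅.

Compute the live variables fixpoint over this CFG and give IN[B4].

Converged values:
  B0:   IN={b, c, e}   OUT={a, b, c, e, f}
  B1:   IN={a, f}   OUT={a, e, f}
  B2:   IN={a, e, f}   OUT={a, b, c, e, f}
  B3:   IN={a, b, c, e, f}   OUT={a, c, e, f}
  B4:   IN={a, c, e, f}   OUT={}

B4 is the boundary node: OUT[B4] = {}
Applying B4's transfer function to that OUT value gives IN[B4] (row B4 above).

Answer: {a, c, e, f}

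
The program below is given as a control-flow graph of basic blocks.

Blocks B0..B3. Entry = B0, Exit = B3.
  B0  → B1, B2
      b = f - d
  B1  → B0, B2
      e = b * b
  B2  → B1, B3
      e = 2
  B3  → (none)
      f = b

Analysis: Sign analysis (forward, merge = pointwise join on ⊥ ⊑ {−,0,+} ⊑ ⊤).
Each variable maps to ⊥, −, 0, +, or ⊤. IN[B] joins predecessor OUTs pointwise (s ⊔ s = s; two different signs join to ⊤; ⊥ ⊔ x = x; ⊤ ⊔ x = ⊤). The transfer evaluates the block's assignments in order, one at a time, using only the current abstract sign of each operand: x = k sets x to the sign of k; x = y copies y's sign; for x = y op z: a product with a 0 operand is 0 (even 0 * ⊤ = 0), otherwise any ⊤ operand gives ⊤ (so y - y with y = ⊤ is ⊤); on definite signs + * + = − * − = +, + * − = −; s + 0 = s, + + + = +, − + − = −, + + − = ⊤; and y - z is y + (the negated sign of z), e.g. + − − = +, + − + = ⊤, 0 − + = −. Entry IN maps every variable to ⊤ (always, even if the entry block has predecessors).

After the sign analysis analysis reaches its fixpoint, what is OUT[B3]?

Per-block solution:
  B0:   IN=(all ⊤)   OUT=(all ⊤)
  B1:   IN=(all ⊤)   OUT=(all ⊤)
  B2:   IN=(all ⊤)   OUT={e:+; rest ⊤}
  B3:   IN={e:+; rest ⊤}   OUT={e:+; rest ⊤}

Merge at B3: IN[B3] = OUT[B2] = {a: ⊤, b: ⊤, c: ⊤, d: ⊤, e: +, f: ⊤}
Applying B3's transfer function to that IN value gives OUT[B3] (row B3 above).

Answer: {a: ⊤, b: ⊤, c: ⊤, d: ⊤, e: +, f: ⊤}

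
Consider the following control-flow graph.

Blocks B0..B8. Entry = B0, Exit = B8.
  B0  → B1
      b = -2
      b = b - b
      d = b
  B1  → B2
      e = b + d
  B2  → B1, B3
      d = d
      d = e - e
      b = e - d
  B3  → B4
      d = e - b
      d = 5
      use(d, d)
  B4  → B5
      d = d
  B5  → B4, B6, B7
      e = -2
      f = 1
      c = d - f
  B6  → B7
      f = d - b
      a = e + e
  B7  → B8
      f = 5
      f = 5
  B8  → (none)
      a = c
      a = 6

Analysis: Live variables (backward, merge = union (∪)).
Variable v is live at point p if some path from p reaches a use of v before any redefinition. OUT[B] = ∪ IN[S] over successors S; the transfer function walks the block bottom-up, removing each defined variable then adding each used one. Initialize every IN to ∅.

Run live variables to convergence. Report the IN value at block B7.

Answer: {c}

Derivation:
Fixpoint table:
  B0:  IN={}  OUT={b, d}
  B1:  IN={b, d}  OUT={d, e}
  B2:  IN={d, e}  OUT={b, d, e}
  B3:  IN={b, e}  OUT={b, d}
  B4:  IN={b, d}  OUT={b, d}
  B5:  IN={b, d}  OUT={b, c, d, e}
  B6:  IN={b, c, d, e}  OUT={c}
  B7:  IN={c}  OUT={c}
  B8:  IN={c}  OUT={}

Merge at B7: OUT[B7] = IN[B8] = {c}
Applying B7's transfer function to that OUT value gives IN[B7] (row B7 above).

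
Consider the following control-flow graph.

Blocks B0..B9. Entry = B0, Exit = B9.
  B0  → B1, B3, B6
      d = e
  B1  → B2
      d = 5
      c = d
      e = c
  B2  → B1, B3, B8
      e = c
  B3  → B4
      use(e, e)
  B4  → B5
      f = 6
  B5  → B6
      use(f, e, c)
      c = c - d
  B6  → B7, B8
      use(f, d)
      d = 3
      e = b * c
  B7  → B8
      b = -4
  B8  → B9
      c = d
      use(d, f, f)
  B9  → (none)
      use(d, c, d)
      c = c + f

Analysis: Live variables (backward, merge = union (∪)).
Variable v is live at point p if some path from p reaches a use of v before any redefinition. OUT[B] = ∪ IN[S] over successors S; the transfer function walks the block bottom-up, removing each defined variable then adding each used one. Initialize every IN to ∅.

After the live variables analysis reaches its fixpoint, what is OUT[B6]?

Fixpoint table:
  B0:   IN={b, c, e, f}   OUT={b, c, d, e, f}
  B1:   IN={b, f}   OUT={b, c, d, f}
  B2:   IN={b, c, d, f}   OUT={b, c, d, e, f}
  B3:   IN={b, c, d, e}   OUT={b, c, d, e}
  B4:   IN={b, c, d, e}   OUT={b, c, d, e, f}
  B5:   IN={b, c, d, e, f}   OUT={b, c, d, f}
  B6:   IN={b, c, d, f}   OUT={d, f}
  B7:   IN={d, f}   OUT={d, f}
  B8:   IN={d, f}   OUT={c, d, f}
  B9:   IN={c, d, f}   OUT={}

Merge at B6: OUT[B6] = IN[B7] ⊔ IN[B8] = {d, f}

Answer: {d, f}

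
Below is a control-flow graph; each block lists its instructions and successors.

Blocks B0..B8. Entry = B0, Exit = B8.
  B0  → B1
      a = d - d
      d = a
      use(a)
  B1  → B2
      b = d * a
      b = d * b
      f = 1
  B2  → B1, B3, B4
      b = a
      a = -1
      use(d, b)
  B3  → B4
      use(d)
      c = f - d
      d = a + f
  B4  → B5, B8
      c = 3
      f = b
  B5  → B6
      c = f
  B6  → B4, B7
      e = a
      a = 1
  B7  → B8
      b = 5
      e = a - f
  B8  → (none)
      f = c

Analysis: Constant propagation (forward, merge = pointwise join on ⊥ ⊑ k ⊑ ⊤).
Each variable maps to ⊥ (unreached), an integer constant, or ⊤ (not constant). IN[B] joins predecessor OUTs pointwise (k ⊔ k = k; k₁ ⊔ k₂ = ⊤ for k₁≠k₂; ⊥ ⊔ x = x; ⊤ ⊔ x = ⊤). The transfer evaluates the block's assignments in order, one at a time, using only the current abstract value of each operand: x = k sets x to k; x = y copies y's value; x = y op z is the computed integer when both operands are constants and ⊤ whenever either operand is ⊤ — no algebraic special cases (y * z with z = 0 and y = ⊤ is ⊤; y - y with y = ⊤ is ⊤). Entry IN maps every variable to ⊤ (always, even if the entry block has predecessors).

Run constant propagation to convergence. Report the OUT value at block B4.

Answer: {a: ⊤, b: ⊤, c: 3, d: ⊤, e: ⊤, f: ⊤}

Trace:
Per-block solution:
  B0: | IN=(all ⊤) | OUT=(all ⊤)
  B1: | IN=(all ⊤) | OUT={f:1; rest ⊤}
  B2: | IN={f:1; rest ⊤} | OUT={a:-1, f:1; rest ⊤}
  B3: | IN={a:-1, f:1; rest ⊤} | OUT={a:-1, d:0, f:1; rest ⊤}
  B4: | IN=(all ⊤) | OUT={c:3; rest ⊤}
  B5: | IN={c:3; rest ⊤} | OUT=(all ⊤)
  B6: | IN=(all ⊤) | OUT={a:1; rest ⊤}
  B7: | IN={a:1; rest ⊤} | OUT={a:1, b:5; rest ⊤}
  B8: | IN=(all ⊤) | OUT=(all ⊤)

Merge at B4: IN[B4] = OUT[B2] ⊔ OUT[B3] ⊔ OUT[B6] = {a: ⊤, b: ⊤, c: ⊤, d: ⊤, e: ⊤, f: ⊤}
Applying B4's transfer function to that IN value gives OUT[B4] (row B4 above).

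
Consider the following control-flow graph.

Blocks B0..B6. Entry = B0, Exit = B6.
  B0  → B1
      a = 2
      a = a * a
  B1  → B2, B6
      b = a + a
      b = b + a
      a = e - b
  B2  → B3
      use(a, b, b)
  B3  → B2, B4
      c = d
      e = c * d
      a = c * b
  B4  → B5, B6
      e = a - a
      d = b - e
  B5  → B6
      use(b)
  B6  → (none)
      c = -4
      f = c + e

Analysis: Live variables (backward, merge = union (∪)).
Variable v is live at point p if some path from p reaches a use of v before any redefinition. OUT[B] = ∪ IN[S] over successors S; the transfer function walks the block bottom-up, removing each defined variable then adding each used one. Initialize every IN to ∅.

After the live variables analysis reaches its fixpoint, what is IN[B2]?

Fixpoint table:
  B0: | IN={d, e} | OUT={a, d, e}
  B1: | IN={a, d, e} | OUT={a, b, d, e}
  B2: | IN={a, b, d} | OUT={b, d}
  B3: | IN={b, d} | OUT={a, b, d}
  B4: | IN={a, b} | OUT={b, e}
  B5: | IN={b, e} | OUT={e}
  B6: | IN={e} | OUT={}

Merge at B2: OUT[B2] = IN[B3] = {b, d}
Applying B2's transfer function to that OUT value gives IN[B2] (row B2 above).

Answer: {a, b, d}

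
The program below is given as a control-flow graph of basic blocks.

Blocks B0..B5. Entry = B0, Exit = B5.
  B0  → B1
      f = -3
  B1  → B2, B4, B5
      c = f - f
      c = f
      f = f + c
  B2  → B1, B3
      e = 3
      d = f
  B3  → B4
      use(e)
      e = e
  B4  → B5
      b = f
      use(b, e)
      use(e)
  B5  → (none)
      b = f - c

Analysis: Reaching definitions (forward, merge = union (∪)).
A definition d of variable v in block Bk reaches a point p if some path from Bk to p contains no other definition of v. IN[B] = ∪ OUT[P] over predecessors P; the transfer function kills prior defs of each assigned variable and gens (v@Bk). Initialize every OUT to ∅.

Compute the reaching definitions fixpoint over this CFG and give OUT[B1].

Answer: {c@B1, d@B2, e@B2, f@B1}

Derivation:
Converged values:
  B0: | IN={} | OUT={f@B0}
  B1: | IN={c@B1, d@B2, e@B2, f@B0, f@B1} | OUT={c@B1, d@B2, e@B2, f@B1}
  B2: | IN={c@B1, d@B2, e@B2, f@B1} | OUT={c@B1, d@B2, e@B2, f@B1}
  B3: | IN={c@B1, d@B2, e@B2, f@B1} | OUT={c@B1, d@B2, e@B3, f@B1}
  B4: | IN={c@B1, d@B2, e@B2, e@B3, f@B1} | OUT={b@B4, c@B1, d@B2, e@B2, e@B3, f@B1}
  B5: | IN={b@B4, c@B1, d@B2, e@B2, e@B3, f@B1} | OUT={b@B5, c@B1, d@B2, e@B2, e@B3, f@B1}

Merge at B1: IN[B1] = OUT[B0] ⊔ OUT[B2] = {c@B1, d@B2, e@B2, f@B0, f@B1}
Applying B1's transfer function to that IN value gives OUT[B1] (row B1 above).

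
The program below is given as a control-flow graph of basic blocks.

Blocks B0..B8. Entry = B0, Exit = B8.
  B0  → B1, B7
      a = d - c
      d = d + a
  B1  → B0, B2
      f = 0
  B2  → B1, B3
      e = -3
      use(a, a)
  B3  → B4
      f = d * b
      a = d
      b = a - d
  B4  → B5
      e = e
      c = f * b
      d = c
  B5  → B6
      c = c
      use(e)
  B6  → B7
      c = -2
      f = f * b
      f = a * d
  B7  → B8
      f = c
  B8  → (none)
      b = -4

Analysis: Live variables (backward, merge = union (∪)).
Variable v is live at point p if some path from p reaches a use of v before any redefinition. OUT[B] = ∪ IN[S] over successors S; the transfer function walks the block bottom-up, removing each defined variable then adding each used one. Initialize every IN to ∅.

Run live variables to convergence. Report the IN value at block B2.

Per-block solution:
  B0:  IN={b, c, d}  OUT={a, b, c, d}
  B1:  IN={a, b, c, d}  OUT={a, b, c, d}
  B2:  IN={a, b, c, d}  OUT={a, b, c, d, e}
  B3:  IN={b, d, e}  OUT={a, b, e, f}
  B4:  IN={a, b, e, f}  OUT={a, b, c, d, e, f}
  B5:  IN={a, b, c, d, e, f}  OUT={a, b, d, f}
  B6:  IN={a, b, d, f}  OUT={c}
  B7:  IN={c}  OUT={}
  B8:  IN={}  OUT={}

Merge at B2: OUT[B2] = IN[B1] ⊔ IN[B3] = {a, b, c, d, e}
Applying B2's transfer function to that OUT value gives IN[B2] (row B2 above).

Answer: {a, b, c, d}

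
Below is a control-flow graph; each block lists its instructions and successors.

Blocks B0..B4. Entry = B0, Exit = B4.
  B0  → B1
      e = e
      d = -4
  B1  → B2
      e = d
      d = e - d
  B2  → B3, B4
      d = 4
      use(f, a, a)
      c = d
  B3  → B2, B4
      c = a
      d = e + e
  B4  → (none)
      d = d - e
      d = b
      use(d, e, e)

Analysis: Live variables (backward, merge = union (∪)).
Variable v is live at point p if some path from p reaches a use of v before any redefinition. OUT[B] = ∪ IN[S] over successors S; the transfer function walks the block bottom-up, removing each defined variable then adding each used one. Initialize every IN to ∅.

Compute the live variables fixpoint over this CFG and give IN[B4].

Answer: {b, d, e}

Derivation:
Converged values:
  B0:   IN={a, b, e, f}   OUT={a, b, d, f}
  B1:   IN={a, b, d, f}   OUT={a, b, e, f}
  B2:   IN={a, b, e, f}   OUT={a, b, d, e, f}
  B3:   IN={a, b, e, f}   OUT={a, b, d, e, f}
  B4:   IN={b, d, e}   OUT={}

B4 is the boundary node: OUT[B4] = {}
Applying B4's transfer function to that OUT value gives IN[B4] (row B4 above).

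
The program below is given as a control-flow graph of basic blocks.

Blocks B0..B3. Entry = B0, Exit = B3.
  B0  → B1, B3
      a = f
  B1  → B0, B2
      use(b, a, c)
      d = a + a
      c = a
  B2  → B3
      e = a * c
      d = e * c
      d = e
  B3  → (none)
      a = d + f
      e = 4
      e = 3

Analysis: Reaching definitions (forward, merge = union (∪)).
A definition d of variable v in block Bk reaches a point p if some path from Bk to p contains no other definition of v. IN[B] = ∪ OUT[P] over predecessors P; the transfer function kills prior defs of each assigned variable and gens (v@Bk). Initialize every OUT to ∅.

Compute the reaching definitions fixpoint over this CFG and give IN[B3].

Per-block solution:
  B0:   IN={a@B0, c@B1, d@B1}   OUT={a@B0, c@B1, d@B1}
  B1:   IN={a@B0, c@B1, d@B1}   OUT={a@B0, c@B1, d@B1}
  B2:   IN={a@B0, c@B1, d@B1}   OUT={a@B0, c@B1, d@B2, e@B2}
  B3:   IN={a@B0, c@B1, d@B1, d@B2, e@B2}   OUT={a@B3, c@B1, d@B1, d@B2, e@B3}

Merge at B3: IN[B3] = OUT[B0] ⊔ OUT[B2] = {a@B0, c@B1, d@B1, d@B2, e@B2}

Answer: {a@B0, c@B1, d@B1, d@B2, e@B2}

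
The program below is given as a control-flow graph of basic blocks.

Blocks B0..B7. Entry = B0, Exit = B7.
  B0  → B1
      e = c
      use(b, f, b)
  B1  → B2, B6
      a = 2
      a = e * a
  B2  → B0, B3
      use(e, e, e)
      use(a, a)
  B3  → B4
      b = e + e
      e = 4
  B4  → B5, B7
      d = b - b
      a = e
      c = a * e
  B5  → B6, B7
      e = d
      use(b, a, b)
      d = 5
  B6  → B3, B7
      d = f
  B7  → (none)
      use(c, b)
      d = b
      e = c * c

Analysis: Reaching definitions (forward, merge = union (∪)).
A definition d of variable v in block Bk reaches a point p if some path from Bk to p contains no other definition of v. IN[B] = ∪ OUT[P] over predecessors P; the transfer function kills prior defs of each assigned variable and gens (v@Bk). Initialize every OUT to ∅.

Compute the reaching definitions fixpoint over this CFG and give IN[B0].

Answer: {a@B1, e@B0}

Trace:
Converged values:
  B0:  IN={a@B1, e@B0}  OUT={a@B1, e@B0}
  B1:  IN={a@B1, e@B0}  OUT={a@B1, e@B0}
  B2:  IN={a@B1, e@B0}  OUT={a@B1, e@B0}
  B3:  IN={a@B1, a@B4, b@B3, c@B4, d@B6, e@B0, e@B5}  OUT={a@B1, a@B4, b@B3, c@B4, d@B6, e@B3}
  B4:  IN={a@B1, a@B4, b@B3, c@B4, d@B6, e@B3}  OUT={a@B4, b@B3, c@B4, d@B4, e@B3}
  B5:  IN={a@B4, b@B3, c@B4, d@B4, e@B3}  OUT={a@B4, b@B3, c@B4, d@B5, e@B5}
  B6:  IN={a@B1, a@B4, b@B3, c@B4, d@B5, e@B0, e@B5}  OUT={a@B1, a@B4, b@B3, c@B4, d@B6, e@B0, e@B5}
  B7:  IN={a@B1, a@B4, b@B3, c@B4, d@B4, d@B5, d@B6, e@B0, e@B3, e@B5}  OUT={a@B1, a@B4, b@B3, c@B4, d@B7, e@B7}

Merge at B0 (entry node, so the boundary value {} is joined with the incoming edge(s)): IN[B0] = {} ⊔ OUT[B2] = {a@B1, e@B0}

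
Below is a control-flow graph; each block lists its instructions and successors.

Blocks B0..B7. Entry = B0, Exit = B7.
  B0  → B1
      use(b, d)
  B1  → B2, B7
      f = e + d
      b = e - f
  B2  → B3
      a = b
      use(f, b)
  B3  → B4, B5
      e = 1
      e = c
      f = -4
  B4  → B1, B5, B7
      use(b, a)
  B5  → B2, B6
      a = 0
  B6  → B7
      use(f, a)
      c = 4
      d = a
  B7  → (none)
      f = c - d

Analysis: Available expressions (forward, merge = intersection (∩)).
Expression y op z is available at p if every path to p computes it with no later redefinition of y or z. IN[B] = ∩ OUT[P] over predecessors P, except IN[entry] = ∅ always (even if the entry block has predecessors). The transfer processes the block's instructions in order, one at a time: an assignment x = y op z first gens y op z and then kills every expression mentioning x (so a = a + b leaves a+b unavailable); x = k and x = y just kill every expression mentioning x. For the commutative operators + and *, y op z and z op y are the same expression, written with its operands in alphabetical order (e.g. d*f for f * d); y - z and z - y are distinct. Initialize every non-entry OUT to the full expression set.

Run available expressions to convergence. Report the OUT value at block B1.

Answer: {d+e, e-f}

Derivation:
Converged values:
  B0:  IN={}  OUT={}
  B1:  IN={}  OUT={d+e, e-f}
  B2:  IN={}  OUT={}
  B3:  IN={}  OUT={}
  B4:  IN={}  OUT={}
  B5:  IN={}  OUT={}
  B6:  IN={}  OUT={}
  B7:  IN={}  OUT={c-d}

Merge at B1: IN[B1] = OUT[B0] ∩ OUT[B4] = {}
Applying B1's transfer function to that IN value gives OUT[B1] (row B1 above).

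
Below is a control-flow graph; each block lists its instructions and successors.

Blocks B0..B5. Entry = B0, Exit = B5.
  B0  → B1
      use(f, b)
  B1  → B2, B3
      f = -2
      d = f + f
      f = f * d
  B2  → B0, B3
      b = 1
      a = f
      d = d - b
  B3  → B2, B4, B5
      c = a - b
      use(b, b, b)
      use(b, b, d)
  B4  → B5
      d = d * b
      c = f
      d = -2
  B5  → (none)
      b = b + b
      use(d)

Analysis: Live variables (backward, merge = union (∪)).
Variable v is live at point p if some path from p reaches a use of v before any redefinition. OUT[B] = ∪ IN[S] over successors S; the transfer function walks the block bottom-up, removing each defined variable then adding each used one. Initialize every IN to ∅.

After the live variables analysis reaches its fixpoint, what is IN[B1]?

Per-block solution:
  B0:  IN={a, b, f}  OUT={a, b}
  B1:  IN={a, b}  OUT={a, b, d, f}
  B2:  IN={d, f}  OUT={a, b, d, f}
  B3:  IN={a, b, d, f}  OUT={b, d, f}
  B4:  IN={b, d, f}  OUT={b, d}
  B5:  IN={b, d}  OUT={}

Merge at B1: OUT[B1] = IN[B2] ⊔ IN[B3] = {a, b, d, f}
Applying B1's transfer function to that OUT value gives IN[B1] (row B1 above).

Answer: {a, b}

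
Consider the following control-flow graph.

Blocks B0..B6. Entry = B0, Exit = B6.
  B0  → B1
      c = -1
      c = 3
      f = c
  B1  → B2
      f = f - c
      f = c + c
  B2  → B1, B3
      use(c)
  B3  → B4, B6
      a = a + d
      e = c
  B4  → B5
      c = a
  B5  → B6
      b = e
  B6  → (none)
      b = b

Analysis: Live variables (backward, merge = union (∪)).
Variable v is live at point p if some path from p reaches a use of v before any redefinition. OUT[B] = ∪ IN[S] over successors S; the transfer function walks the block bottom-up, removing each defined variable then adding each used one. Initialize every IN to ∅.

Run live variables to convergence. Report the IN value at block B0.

Answer: {a, b, d}

Derivation:
Per-block solution:
  B0: | IN={a, b, d} | OUT={a, b, c, d, f}
  B1: | IN={a, b, c, d, f} | OUT={a, b, c, d, f}
  B2: | IN={a, b, c, d, f} | OUT={a, b, c, d, f}
  B3: | IN={a, b, c, d} | OUT={a, b, e}
  B4: | IN={a, e} | OUT={e}
  B5: | IN={e} | OUT={b}
  B6: | IN={b} | OUT={}

Merge at B0: OUT[B0] = IN[B1] = {a, b, c, d, f}
Applying B0's transfer function to that OUT value gives IN[B0] (row B0 above).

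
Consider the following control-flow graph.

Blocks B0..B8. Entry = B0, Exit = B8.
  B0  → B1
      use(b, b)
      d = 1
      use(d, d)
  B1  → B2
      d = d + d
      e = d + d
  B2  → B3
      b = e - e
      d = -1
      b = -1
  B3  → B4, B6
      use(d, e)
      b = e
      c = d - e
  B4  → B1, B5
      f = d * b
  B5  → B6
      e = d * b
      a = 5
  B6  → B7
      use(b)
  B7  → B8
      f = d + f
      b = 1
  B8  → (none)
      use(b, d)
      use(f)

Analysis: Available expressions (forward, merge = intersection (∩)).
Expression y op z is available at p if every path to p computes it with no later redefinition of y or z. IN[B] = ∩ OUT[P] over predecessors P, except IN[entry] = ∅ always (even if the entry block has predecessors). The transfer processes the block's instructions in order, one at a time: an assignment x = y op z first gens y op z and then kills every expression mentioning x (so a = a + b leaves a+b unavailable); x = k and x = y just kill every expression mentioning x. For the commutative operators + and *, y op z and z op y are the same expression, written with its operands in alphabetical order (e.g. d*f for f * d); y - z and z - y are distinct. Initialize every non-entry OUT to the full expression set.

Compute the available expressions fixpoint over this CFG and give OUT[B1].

Fixpoint table:
  B0: | IN={} | OUT={}
  B1: | IN={} | OUT={d+d}
  B2: | IN={d+d} | OUT={e-e}
  B3: | IN={e-e} | OUT={d-e, e-e}
  B4: | IN={d-e, e-e} | OUT={b*d, d-e, e-e}
  B5: | IN={b*d, d-e, e-e} | OUT={b*d}
  B6: | IN={} | OUT={}
  B7: | IN={} | OUT={}
  B8: | IN={} | OUT={}

Merge at B1: IN[B1] = OUT[B0] ∩ OUT[B4] = {}
Applying B1's transfer function to that IN value gives OUT[B1] (row B1 above).

Answer: {d+d}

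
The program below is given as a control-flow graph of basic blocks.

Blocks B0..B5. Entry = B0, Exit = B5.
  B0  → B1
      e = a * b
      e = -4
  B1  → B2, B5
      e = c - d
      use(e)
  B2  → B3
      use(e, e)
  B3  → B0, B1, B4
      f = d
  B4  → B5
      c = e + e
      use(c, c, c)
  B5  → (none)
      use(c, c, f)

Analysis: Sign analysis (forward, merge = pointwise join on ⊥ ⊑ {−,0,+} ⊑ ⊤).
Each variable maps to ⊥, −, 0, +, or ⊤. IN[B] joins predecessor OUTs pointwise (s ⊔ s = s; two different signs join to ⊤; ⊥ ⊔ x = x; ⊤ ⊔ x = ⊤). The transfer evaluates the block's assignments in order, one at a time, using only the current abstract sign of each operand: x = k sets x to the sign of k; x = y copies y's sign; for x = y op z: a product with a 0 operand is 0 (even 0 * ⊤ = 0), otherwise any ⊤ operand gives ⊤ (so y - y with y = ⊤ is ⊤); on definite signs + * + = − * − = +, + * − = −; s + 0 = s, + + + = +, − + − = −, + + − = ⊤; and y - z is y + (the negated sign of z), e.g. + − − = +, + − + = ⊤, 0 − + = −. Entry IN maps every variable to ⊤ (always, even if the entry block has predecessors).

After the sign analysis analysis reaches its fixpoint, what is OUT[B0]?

Answer: {a: ⊤, b: ⊤, c: ⊤, d: ⊤, e: -, f: ⊤}

Derivation:
Per-block solution:
  B0:   IN=(all ⊤)   OUT={e:-; rest ⊤}
  B1:   IN=(all ⊤)   OUT=(all ⊤)
  B2:   IN=(all ⊤)   OUT=(all ⊤)
  B3:   IN=(all ⊤)   OUT=(all ⊤)
  B4:   IN=(all ⊤)   OUT=(all ⊤)
  B5:   IN=(all ⊤)   OUT=(all ⊤)

Merge at B0 (entry node, so the boundary value (all ⊤) is joined with the incoming edge(s)): IN[B0] = (all ⊤) ⊔ OUT[B3] = {a: ⊤, b: ⊤, c: ⊤, d: ⊤, e: ⊤, f: ⊤}
Applying B0's transfer function to that IN value gives OUT[B0] (row B0 above).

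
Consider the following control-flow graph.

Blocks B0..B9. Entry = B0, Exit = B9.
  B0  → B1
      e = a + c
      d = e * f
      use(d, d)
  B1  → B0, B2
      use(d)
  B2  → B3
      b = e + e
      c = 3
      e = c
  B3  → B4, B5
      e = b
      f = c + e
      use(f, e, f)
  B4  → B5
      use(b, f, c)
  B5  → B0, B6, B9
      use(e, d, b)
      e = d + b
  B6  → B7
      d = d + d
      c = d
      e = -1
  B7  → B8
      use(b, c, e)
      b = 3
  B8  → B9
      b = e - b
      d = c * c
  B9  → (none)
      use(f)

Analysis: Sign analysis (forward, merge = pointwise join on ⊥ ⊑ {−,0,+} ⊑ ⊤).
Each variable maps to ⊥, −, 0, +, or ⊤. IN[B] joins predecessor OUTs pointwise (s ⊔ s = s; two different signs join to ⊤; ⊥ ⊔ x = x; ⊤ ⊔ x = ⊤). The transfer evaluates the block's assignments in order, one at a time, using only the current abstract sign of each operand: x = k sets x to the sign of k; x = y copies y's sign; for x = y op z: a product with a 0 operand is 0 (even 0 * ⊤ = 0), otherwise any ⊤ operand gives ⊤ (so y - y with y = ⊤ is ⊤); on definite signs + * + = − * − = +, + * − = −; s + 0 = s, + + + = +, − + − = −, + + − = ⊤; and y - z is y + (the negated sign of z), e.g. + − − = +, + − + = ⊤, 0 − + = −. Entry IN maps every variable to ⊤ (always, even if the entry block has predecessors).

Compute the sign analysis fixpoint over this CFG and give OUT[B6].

Converged values:
  B0: | IN=(all ⊤) | OUT=(all ⊤)
  B1: | IN=(all ⊤) | OUT=(all ⊤)
  B2: | IN=(all ⊤) | OUT={c:+, e:+; rest ⊤}
  B3: | IN={c:+, e:+; rest ⊤} | OUT={c:+; rest ⊤}
  B4: | IN={c:+; rest ⊤} | OUT={c:+; rest ⊤}
  B5: | IN={c:+; rest ⊤} | OUT={c:+; rest ⊤}
  B6: | IN={c:+; rest ⊤} | OUT={e:-; rest ⊤}
  B7: | IN={e:-; rest ⊤} | OUT={b:+, e:-; rest ⊤}
  B8: | IN={b:+, e:-; rest ⊤} | OUT={b:-, e:-; rest ⊤}
  B9: | IN=(all ⊤) | OUT=(all ⊤)

Merge at B6: IN[B6] = OUT[B5] = {a: ⊤, b: ⊤, c: +, d: ⊤, e: ⊤, f: ⊤}
Applying B6's transfer function to that IN value gives OUT[B6] (row B6 above).

Answer: {a: ⊤, b: ⊤, c: ⊤, d: ⊤, e: -, f: ⊤}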